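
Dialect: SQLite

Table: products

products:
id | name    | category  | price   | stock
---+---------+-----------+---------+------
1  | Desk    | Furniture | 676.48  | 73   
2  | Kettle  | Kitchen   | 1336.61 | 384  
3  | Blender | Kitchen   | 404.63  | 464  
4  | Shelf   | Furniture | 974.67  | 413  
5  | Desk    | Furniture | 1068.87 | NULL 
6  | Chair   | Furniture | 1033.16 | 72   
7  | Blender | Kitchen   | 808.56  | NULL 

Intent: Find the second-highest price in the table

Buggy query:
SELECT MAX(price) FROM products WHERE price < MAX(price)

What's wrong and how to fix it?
Bug: MAX(price) on the right of the comparison is an aggregate-in-WHERE error

Fix: Put the inner MAX in a scalar subquery

Corrected query:
SELECT MAX(price) FROM products WHERE price < (SELECT MAX(price) FROM products)

Result:
MAX(price)
----------
1068.87   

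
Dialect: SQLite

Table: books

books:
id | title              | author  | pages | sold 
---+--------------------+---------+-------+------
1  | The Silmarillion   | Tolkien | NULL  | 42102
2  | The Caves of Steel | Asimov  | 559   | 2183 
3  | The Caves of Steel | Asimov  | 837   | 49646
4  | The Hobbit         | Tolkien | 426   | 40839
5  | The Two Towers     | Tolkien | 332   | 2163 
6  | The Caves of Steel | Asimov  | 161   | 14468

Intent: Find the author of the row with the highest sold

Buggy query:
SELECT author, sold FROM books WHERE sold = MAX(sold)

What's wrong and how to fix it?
Bug: MAX(sold) is an aggregate and cannot be used directly in WHERE

Fix: Wrap MAX in a scalar subquery so WHERE compares against a single value

Corrected query:
SELECT author, sold FROM books WHERE sold = (SELECT MAX(sold) FROM books)

Result:
author | sold 
-------+------
Asimov | 49646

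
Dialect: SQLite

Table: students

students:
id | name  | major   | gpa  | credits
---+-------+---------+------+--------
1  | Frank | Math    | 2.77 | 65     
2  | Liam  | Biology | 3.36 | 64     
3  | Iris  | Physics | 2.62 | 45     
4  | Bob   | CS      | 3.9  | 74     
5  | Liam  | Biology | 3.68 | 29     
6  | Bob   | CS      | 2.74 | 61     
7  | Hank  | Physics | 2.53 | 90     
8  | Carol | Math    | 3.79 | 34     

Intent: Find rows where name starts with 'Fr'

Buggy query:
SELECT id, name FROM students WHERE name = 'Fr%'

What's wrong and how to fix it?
Bug: '=' compares the literal string including the % character; pattern matching needs LIKE

Fix: Replace '=' with LIKE so 'Fr%' is treated as a pattern

Corrected query:
SELECT id, name FROM students WHERE name LIKE 'Fr%'

Result:
id | name 
---+------
1  | Frank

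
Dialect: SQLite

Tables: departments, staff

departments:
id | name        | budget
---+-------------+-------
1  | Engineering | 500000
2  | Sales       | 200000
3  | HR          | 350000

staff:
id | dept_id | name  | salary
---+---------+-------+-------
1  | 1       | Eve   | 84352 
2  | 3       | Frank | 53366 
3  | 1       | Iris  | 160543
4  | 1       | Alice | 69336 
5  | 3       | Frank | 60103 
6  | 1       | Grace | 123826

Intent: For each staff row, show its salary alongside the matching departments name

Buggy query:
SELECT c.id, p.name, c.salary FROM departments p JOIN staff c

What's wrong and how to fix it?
Bug: JOIN with no ON clause produces a cartesian product; every staff row pairs with every departments row

Fix: Add ON c.dept_id = p.id to the JOIN

Corrected query:
SELECT c.id, p.name, c.salary FROM departments p JOIN staff c ON c.dept_id = p.id

Result:
id | name        | salary
---+-------------+-------
1  | Engineering | 84352 
2  | HR          | 53366 
3  | Engineering | 160543
4  | Engineering | 69336 
5  | HR          | 60103 
6  | Engineering | 123826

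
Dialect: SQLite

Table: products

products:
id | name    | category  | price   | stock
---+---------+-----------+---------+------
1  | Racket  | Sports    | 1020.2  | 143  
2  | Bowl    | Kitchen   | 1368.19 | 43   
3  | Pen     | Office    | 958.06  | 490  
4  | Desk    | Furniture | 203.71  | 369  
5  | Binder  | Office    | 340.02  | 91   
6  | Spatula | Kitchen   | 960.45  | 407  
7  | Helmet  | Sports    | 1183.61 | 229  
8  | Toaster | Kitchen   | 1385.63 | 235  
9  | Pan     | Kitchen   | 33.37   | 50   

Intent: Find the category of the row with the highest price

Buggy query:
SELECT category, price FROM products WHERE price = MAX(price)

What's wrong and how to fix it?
Bug: MAX(price) is an aggregate and cannot be used directly in WHERE

Fix: Wrap MAX in a scalar subquery so WHERE compares against a single value

Corrected query:
SELECT category, price FROM products WHERE price = (SELECT MAX(price) FROM products)

Result:
category | price  
---------+--------
Kitchen  | 1385.63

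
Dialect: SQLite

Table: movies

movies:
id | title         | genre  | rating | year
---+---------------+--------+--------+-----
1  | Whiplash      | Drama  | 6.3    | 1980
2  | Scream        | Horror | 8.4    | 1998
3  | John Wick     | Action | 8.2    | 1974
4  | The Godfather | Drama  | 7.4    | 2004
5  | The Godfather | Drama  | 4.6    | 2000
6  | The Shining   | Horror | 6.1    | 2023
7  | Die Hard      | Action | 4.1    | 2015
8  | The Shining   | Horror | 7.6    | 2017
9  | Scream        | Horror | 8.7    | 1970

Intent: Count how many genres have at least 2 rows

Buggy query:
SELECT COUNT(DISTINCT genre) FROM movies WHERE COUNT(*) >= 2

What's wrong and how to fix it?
Bug: COUNT(*) cannot appear in WHERE; the per-group count doesn't exist yet

Fix: Group first with HAVING COUNT(*) >= 2, then COUNT the resulting groups

Corrected query:
SELECT COUNT(*) FROM (SELECT genre FROM movies GROUP BY genre HAVING COUNT(*) >= 2)

Result:
COUNT(*)
--------
3       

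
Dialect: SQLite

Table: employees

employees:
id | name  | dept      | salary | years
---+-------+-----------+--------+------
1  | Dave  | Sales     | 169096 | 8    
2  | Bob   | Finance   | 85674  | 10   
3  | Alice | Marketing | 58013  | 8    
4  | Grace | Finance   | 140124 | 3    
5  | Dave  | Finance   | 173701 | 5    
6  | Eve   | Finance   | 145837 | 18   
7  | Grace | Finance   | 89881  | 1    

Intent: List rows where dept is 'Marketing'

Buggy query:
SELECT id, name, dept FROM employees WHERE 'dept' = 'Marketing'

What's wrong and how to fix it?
Bug: Single quotes denote string literals in SQL; the column name is being compared as a constant string

Fix: Remove the quotes around the column name (or use double quotes for an identifier)

Corrected query:
SELECT id, name, dept FROM employees WHERE dept = 'Marketing'

Result:
id | name  | dept     
---+-------+----------
3  | Alice | Marketing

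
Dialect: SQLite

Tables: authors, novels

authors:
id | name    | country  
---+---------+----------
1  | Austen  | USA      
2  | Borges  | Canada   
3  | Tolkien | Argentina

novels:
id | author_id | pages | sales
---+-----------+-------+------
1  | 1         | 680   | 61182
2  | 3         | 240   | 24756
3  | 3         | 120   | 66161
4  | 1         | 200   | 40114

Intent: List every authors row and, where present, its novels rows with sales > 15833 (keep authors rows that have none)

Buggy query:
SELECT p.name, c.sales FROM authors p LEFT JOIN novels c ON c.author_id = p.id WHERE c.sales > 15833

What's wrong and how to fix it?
Bug: A WHERE condition on the right-hand table after LEFT JOIN drops unmatched parents

Fix: Put 'c.sales > 15833' in the JOIN's ON clause instead of WHERE

Corrected query:
SELECT p.name, c.sales FROM authors p LEFT JOIN novels c ON c.author_id = p.id AND c.sales > 15833

Result:
name    | sales
--------+------
Austen  | 40114
Austen  | 61182
Borges  | NULL 
Tolkien | 24756
Tolkien | 66161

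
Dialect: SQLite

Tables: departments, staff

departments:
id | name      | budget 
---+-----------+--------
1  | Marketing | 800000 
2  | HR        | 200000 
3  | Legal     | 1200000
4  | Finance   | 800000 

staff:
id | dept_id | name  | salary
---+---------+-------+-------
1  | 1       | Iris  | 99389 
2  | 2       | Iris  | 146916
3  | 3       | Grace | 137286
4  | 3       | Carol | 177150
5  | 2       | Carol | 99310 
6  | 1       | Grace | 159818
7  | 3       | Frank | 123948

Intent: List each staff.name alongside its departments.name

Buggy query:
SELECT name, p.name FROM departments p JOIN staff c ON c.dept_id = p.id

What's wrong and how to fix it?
Bug: Both tables have a 'name' column; the unqualified reference is ambiguous

Fix: Qualify the column with its table alias (c.name)

Corrected query:
SELECT c.name, p.name FROM departments p JOIN staff c ON c.dept_id = p.id

Result:
name  | name     
------+----------
Iris  | Marketing
Iris  | HR       
Grace | Legal    
Carol | Legal    
Carol | HR       
Grace | Marketing
Frank | Legal    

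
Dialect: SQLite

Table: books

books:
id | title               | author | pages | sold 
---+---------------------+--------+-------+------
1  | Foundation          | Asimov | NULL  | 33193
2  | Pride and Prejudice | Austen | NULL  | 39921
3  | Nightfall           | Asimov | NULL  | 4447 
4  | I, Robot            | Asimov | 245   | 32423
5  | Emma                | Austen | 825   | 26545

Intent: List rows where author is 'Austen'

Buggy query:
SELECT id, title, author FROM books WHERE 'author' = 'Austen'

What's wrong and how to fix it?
Bug: 'author' in single quotes is a string literal, not the column; the comparison is literal-vs-literal and never true

Fix: Reference the column as author without single quotes

Corrected query:
SELECT id, title, author FROM books WHERE author = 'Austen'

Result:
id | title               | author
---+---------------------+-------
2  | Pride and Prejudice | Austen
5  | Emma                | Austen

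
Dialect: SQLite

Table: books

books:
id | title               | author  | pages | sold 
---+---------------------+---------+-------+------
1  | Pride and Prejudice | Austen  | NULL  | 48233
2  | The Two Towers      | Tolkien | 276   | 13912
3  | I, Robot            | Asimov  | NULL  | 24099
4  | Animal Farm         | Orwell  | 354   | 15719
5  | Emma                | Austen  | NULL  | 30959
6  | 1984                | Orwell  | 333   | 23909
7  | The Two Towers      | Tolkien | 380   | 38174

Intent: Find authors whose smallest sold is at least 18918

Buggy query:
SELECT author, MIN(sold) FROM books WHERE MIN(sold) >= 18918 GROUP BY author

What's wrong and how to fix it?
Bug: MIN() in WHERE is a misuse of aggregate

Fix: Replace WHERE with HAVING after the GROUP BY

Corrected query:
SELECT author, MIN(sold) FROM books GROUP BY author HAVING MIN(sold) >= 18918

Result:
author | MIN(sold)
-------+----------
Asimov | 24099    
Austen | 30959    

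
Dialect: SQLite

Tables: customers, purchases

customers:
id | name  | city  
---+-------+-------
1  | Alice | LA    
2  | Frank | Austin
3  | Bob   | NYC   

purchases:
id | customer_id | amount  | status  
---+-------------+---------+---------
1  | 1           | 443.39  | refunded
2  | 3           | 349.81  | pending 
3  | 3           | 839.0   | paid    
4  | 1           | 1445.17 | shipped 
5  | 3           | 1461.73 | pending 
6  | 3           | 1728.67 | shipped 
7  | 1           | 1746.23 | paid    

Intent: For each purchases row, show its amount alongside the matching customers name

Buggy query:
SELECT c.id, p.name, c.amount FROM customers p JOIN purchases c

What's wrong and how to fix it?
Bug: Missing join condition: each purchases row is matched to all customers rows instead of just its own

Fix: Specify the join condition linking the foreign key to the parent id

Corrected query:
SELECT c.id, p.name, c.amount FROM customers p JOIN purchases c ON c.customer_id = p.id

Result:
id | name  | amount 
---+-------+--------
1  | Alice | 443.39 
2  | Bob   | 349.81 
3  | Bob   | 839    
4  | Alice | 1445.17
5  | Bob   | 1461.73
6  | Bob   | 1728.67
7  | Alice | 1746.23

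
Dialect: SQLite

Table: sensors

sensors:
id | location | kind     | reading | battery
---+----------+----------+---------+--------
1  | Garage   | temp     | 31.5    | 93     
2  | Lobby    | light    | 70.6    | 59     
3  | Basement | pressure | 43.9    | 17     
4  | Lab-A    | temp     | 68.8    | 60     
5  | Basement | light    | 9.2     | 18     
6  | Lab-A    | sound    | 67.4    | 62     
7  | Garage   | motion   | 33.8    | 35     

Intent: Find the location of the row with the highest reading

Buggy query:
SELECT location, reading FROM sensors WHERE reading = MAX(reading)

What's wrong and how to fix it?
Bug: MAX(reading) is an aggregate and cannot be used directly in WHERE

Fix: Use a subquery: WHERE reading = (SELECT MAX(reading) FROM sensors)

Corrected query:
SELECT location, reading FROM sensors WHERE reading = (SELECT MAX(reading) FROM sensors)

Result:
location | reading
---------+--------
Lobby    | 70.6   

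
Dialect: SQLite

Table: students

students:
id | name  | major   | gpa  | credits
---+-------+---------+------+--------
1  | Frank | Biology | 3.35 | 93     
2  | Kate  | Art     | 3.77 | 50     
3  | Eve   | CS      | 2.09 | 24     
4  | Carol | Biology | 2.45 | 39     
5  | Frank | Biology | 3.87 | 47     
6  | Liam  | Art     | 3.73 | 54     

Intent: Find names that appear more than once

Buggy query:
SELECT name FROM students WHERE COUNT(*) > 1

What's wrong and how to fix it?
Bug: WHERE can't reference COUNT(*); aggregates are computed after WHERE

Fix: Group first, then use HAVING for the count condition

Corrected query:
SELECT name FROM students GROUP BY name HAVING COUNT(*) > 1

Result:
name 
-----
Frank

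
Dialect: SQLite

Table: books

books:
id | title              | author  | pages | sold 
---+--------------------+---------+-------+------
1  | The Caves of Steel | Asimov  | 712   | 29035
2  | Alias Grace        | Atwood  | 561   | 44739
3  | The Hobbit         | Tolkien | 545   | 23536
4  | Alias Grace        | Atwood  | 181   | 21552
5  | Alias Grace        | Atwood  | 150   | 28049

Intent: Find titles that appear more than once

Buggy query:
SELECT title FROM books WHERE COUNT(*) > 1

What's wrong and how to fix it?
Bug: COUNT(*) is an aggregate and cannot be used in WHERE

Fix: GROUP BY title, then filter groups with HAVING COUNT(*) > 1

Corrected query:
SELECT title FROM books GROUP BY title HAVING COUNT(*) > 1

Result:
title      
-----------
Alias Grace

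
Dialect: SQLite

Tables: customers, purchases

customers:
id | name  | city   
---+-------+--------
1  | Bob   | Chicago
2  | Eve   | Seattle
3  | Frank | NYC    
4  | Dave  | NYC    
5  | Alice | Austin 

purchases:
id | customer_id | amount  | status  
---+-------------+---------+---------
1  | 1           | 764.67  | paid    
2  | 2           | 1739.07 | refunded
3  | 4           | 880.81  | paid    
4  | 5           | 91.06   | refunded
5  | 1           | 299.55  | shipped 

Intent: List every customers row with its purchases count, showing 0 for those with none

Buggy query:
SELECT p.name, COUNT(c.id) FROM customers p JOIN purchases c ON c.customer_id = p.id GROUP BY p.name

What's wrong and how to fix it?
Bug: INNER JOIN drops customers rows that have no matching purchases rows

Fix: Use LEFT JOIN so parents without children still appear (COUNT(c.id) gives 0)

Corrected query:
SELECT p.name, COUNT(c.id) FROM customers p LEFT JOIN purchases c ON c.customer_id = p.id GROUP BY p.name

Result:
name  | COUNT(c.id)
------+------------
Alice | 1          
Bob   | 2          
Dave  | 1          
Eve   | 1          
Frank | 0          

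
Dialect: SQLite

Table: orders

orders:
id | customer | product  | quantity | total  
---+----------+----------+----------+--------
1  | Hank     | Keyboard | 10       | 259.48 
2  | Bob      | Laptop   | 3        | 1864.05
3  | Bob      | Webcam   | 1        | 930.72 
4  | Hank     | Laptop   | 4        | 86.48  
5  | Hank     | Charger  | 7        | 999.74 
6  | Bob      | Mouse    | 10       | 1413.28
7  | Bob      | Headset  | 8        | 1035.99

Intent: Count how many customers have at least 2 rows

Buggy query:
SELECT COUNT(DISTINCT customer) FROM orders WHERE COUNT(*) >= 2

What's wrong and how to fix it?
Bug: COUNT(*) cannot appear in WHERE; the per-group count doesn't exist yet

Fix: Group first with HAVING COUNT(*) >= 2, then COUNT the resulting groups

Corrected query:
SELECT COUNT(*) FROM (SELECT customer FROM orders GROUP BY customer HAVING COUNT(*) >= 2)

Result:
COUNT(*)
--------
2       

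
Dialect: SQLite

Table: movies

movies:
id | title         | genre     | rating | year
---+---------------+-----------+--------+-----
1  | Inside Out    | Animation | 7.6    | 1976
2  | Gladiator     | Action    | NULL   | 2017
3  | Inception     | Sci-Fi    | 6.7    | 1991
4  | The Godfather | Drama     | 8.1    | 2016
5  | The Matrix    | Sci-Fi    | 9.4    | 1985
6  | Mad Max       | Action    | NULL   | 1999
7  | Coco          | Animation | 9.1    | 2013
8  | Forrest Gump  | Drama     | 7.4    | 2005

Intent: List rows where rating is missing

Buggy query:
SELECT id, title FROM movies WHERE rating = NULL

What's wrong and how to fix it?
Bug: Comparing to NULL with '=' never matches; NULL = NULL is unknown, not true

Fix: Replace '= NULL' with 'IS NULL'

Corrected query:
SELECT id, title FROM movies WHERE rating IS NULL

Result:
id | title    
---+----------
2  | Gladiator
6  | Mad Max  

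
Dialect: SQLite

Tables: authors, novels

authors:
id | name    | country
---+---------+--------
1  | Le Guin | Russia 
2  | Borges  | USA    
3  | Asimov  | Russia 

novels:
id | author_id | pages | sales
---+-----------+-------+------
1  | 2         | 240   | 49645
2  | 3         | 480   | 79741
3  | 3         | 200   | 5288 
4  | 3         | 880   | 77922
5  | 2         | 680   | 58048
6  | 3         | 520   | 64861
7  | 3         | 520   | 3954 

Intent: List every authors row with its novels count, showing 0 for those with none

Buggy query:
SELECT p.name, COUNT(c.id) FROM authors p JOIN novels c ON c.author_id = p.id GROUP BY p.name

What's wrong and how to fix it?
Bug: INNER JOIN drops authors rows that have no matching novels rows

Fix: Switch to LEFT JOIN to retain unmatched parent rows

Corrected query:
SELECT p.name, COUNT(c.id) FROM authors p LEFT JOIN novels c ON c.author_id = p.id GROUP BY p.name

Result:
name    | COUNT(c.id)
--------+------------
Asimov  | 5          
Borges  | 2          
Le Guin | 0          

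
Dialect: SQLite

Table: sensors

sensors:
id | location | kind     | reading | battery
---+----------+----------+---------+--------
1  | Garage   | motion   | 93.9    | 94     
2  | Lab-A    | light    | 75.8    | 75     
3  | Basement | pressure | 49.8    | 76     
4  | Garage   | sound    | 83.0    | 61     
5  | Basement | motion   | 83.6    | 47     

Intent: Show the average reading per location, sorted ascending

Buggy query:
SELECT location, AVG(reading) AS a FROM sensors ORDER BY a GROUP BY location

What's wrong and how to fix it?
Bug: GROUP BY must precede ORDER BY

Fix: Move ORDER BY to the end, after GROUP BY

Corrected query:
SELECT location, AVG(reading) AS a FROM sensors GROUP BY location ORDER BY a

Result:
location | a    
---------+------
Basement | 66.7 
Lab-A    | 75.8 
Garage   | 88.45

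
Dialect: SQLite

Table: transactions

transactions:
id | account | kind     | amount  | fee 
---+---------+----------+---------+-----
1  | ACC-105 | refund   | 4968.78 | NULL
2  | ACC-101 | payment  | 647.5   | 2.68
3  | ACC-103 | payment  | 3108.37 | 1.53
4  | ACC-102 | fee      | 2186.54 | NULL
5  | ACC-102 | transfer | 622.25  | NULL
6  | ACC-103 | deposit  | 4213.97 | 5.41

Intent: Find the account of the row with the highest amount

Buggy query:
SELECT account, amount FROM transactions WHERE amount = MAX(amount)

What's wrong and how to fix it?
Bug: MAX(amount) is an aggregate and cannot be used directly in WHERE

Fix: Wrap MAX in a scalar subquery so WHERE compares against a single value

Corrected query:
SELECT account, amount FROM transactions WHERE amount = (SELECT MAX(amount) FROM transactions)

Result:
account | amount 
--------+--------
ACC-105 | 4968.78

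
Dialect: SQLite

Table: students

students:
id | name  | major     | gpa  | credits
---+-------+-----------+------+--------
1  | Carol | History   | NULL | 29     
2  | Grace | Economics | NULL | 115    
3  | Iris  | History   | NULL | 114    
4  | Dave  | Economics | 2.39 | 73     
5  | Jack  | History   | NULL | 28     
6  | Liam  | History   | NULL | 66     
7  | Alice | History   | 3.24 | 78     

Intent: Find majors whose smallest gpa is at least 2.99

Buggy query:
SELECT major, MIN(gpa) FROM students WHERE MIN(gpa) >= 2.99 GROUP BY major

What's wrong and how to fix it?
Bug: MIN() in WHERE is a misuse of aggregate

Fix: Replace WHERE with HAVING after the GROUP BY

Corrected query:
SELECT major, MIN(gpa) FROM students GROUP BY major HAVING MIN(gpa) >= 2.99

Result:
major   | MIN(gpa)
--------+---------
History | 3.24    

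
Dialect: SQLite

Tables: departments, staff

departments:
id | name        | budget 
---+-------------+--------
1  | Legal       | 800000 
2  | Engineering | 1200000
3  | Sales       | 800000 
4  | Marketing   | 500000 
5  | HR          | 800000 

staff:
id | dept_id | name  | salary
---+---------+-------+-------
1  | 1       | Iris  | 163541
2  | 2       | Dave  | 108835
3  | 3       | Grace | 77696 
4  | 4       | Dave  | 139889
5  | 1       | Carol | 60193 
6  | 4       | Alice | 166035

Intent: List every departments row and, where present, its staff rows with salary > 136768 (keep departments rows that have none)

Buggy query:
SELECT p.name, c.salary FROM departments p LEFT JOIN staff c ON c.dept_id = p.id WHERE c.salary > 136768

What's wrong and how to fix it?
Bug: A WHERE condition on the right-hand table after LEFT JOIN drops unmatched parents

Fix: Put 'c.salary > 136768' in the JOIN's ON clause instead of WHERE

Corrected query:
SELECT p.name, c.salary FROM departments p LEFT JOIN staff c ON c.dept_id = p.id AND c.salary > 136768

Result:
name        | salary
------------+-------
Legal       | 163541
Engineering | NULL  
Sales       | NULL  
Marketing   | 139889
Marketing   | 166035
HR          | NULL  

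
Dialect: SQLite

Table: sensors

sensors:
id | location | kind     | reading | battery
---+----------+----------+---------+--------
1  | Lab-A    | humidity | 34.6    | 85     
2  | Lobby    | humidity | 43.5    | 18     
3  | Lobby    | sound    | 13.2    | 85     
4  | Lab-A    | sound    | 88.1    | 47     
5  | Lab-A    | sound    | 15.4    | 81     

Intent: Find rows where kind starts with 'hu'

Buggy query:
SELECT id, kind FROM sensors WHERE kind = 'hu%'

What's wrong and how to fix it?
Bug: Wildcards only work with LIKE; '=' treats '%' as a literal character

Fix: Use LIKE for wildcard pattern matching

Corrected query:
SELECT id, kind FROM sensors WHERE kind LIKE 'hu%'

Result:
id | kind    
---+---------
1  | humidity
2  | humidity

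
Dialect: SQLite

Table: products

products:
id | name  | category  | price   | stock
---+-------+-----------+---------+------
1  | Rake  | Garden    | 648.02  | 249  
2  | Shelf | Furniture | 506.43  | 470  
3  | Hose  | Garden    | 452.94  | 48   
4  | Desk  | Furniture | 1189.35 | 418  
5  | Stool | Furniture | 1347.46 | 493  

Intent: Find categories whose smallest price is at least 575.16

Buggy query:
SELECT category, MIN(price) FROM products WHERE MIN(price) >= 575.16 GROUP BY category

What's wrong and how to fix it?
Bug: MIN() in WHERE is a misuse of aggregate

Fix: Replace WHERE with HAVING after the GROUP BY

Corrected query:
SELECT category, MIN(price) FROM products GROUP BY category HAVING MIN(price) >= 575.16

Result:
(no rows)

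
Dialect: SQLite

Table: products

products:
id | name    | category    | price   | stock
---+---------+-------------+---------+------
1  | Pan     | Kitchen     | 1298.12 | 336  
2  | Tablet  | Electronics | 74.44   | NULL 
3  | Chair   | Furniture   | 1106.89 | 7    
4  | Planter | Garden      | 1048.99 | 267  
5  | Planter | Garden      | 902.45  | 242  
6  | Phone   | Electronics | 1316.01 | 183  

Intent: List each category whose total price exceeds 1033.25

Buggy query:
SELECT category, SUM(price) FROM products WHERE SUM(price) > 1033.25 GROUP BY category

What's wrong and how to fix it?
Bug: WHERE runs before GROUP BY, so aggregates aren't available there

Fix: Use HAVING (which filters groups after aggregation) instead of WHERE

Corrected query:
SELECT category, SUM(price) FROM products GROUP BY category HAVING SUM(price) > 1033.25

Result:
category    | SUM(price)
------------+-----------
Electronics | 1390.45   
Furniture   | 1106.89   
Garden      | 1951.44   
Kitchen     | 1298.12   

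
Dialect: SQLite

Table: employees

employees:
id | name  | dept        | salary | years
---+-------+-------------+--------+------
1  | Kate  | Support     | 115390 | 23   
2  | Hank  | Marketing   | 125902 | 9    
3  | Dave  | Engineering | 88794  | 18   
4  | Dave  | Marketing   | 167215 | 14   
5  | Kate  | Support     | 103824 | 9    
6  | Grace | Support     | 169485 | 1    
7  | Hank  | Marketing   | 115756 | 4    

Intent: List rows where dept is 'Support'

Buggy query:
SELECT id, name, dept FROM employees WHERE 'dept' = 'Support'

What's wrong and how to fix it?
Bug: Single quotes denote string literals in SQL; the column name is being compared as a constant string

Fix: Reference the column as dept without single quotes

Corrected query:
SELECT id, name, dept FROM employees WHERE dept = 'Support'

Result:
id | name  | dept   
---+-------+--------
1  | Kate  | Support
5  | Kate  | Support
6  | Grace | Support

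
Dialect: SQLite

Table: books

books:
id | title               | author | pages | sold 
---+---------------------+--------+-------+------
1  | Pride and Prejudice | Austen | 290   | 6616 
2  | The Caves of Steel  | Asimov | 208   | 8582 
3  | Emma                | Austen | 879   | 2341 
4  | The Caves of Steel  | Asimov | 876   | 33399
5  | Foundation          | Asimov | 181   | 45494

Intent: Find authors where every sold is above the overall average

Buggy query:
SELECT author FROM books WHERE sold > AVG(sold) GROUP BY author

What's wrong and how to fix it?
Bug: AVG() is an aggregate; it can't sit directly in WHERE

Fix: Use a subquery for AVG and a HAVING MIN(...) filter so the condition holds for every row in the group

Corrected query:
SELECT author FROM books GROUP BY author HAVING MIN(sold) > (SELECT AVG(sold) FROM books)

Result:
(no rows)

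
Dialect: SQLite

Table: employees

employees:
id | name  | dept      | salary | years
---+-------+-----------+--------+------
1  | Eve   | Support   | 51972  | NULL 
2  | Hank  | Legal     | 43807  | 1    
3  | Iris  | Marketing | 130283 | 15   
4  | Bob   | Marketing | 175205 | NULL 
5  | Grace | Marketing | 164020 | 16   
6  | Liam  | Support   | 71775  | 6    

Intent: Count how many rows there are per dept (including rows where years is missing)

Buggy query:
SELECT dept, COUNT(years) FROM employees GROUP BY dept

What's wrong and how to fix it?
Bug: COUNT(column) counts non-NULL values only; rows with NULL years aren't counted

Fix: Use COUNT(*) to count all rows regardless of NULL

Corrected query:
SELECT dept, COUNT(*) FROM employees GROUP BY dept

Result:
dept      | COUNT(*)
----------+---------
Legal     | 1       
Marketing | 3       
Support   | 2       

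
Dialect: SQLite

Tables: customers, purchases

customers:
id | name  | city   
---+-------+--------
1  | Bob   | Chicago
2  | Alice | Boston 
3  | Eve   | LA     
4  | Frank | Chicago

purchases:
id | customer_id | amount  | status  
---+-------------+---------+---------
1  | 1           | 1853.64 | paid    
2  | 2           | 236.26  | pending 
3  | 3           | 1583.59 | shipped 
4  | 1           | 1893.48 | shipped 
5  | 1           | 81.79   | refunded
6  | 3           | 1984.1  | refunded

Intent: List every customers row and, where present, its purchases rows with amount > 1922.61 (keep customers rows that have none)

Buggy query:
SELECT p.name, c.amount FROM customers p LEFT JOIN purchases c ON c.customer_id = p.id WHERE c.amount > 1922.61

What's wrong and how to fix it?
Bug: Filtering c.amount in WHERE discards the NULL rows produced by LEFT JOIN, turning it into an inner join

Fix: Move the right-table condition into the ON clause so unmatched parents are kept

Corrected query:
SELECT p.name, c.amount FROM customers p LEFT JOIN purchases c ON c.customer_id = p.id AND c.amount > 1922.61

Result:
name  | amount
------+-------
Bob   | NULL  
Alice | NULL  
Eve   | 1984.1
Frank | NULL  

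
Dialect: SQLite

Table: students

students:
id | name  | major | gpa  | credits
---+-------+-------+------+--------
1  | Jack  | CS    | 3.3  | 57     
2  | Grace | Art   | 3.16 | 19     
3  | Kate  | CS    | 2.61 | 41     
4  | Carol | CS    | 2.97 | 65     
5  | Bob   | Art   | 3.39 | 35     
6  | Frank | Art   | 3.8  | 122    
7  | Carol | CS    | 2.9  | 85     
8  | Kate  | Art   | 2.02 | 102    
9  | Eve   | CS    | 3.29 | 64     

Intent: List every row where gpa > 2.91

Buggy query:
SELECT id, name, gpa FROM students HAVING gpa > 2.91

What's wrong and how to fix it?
Bug: HAVING filters the output of aggregation, but this query has no GROUP BY and no aggregate functions, so SQLite rejects it (HAVING clause on a non-aggregate query); the condition here is per row

Fix: Replace HAVING with WHERE since the condition applies to individual rows

Corrected query:
SELECT id, name, gpa FROM students WHERE gpa > 2.91

Result:
id | name  | gpa 
---+-------+-----
1  | Jack  | 3.3 
2  | Grace | 3.16
4  | Carol | 2.97
5  | Bob   | 3.39
6  | Frank | 3.8 
9  | Eve   | 3.29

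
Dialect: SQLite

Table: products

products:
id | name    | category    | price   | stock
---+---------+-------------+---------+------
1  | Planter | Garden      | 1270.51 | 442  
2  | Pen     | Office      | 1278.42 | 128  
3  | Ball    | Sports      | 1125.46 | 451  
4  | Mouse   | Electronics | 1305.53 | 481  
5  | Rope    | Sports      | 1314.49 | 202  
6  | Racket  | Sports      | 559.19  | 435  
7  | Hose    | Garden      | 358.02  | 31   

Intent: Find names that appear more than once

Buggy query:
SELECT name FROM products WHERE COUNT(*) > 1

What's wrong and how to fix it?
Bug: COUNT(*) is an aggregate and cannot be used in WHERE

Fix: Group first, then use HAVING for the count condition

Corrected query:
SELECT name FROM products GROUP BY name HAVING COUNT(*) > 1

Result:
(no rows)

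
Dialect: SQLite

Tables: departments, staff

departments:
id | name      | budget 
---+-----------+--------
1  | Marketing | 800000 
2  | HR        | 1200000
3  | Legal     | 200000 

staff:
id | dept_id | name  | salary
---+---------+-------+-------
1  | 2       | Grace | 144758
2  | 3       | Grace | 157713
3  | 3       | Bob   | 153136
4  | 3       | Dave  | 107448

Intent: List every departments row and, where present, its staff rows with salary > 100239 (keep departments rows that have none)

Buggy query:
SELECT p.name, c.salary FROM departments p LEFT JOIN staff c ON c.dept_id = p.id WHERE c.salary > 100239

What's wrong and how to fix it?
Bug: A WHERE condition on the right-hand table after LEFT JOIN drops unmatched parents

Fix: Move the right-table condition into the ON clause so unmatched parents are kept

Corrected query:
SELECT p.name, c.salary FROM departments p LEFT JOIN staff c ON c.dept_id = p.id AND c.salary > 100239

Result:
name      | salary
----------+-------
Marketing | NULL  
HR        | 144758
Legal     | 107448
Legal     | 153136
Legal     | 157713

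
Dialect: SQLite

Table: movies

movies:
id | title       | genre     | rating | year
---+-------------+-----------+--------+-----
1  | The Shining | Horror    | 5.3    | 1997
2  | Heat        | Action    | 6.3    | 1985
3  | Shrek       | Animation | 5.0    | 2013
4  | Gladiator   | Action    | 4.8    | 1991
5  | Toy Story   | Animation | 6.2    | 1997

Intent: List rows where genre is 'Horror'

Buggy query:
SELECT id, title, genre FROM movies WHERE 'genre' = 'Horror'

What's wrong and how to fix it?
Bug: 'genre' in single quotes is a string literal, not the column; the comparison is literal-vs-literal and never true

Fix: Remove the quotes around the column name (or use double quotes for an identifier)

Corrected query:
SELECT id, title, genre FROM movies WHERE genre = 'Horror'

Result:
id | title       | genre 
---+-------------+-------
1  | The Shining | Horror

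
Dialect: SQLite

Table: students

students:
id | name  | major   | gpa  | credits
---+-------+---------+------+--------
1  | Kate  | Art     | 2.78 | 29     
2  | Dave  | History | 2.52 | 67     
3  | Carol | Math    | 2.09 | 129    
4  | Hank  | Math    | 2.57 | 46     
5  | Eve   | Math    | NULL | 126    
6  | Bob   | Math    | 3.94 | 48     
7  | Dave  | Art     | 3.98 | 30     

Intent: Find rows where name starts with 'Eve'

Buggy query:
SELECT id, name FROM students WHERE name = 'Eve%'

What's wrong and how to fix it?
Bug: Wildcards only work with LIKE; '=' treats '%' as a literal character

Fix: Replace '=' with LIKE so 'Eve%' is treated as a pattern

Corrected query:
SELECT id, name FROM students WHERE name LIKE 'Eve%'

Result:
id | name
---+-----
5  | Eve 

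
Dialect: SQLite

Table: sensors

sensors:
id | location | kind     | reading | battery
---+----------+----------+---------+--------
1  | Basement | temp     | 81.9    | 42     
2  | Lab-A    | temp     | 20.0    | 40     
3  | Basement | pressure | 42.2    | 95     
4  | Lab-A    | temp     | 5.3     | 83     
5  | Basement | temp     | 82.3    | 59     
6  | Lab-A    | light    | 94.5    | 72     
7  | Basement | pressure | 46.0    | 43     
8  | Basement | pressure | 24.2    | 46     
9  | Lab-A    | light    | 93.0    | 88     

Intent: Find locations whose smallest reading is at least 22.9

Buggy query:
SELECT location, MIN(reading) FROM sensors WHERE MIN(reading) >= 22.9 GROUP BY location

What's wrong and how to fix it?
Bug: Aggregates like MIN are computed per group after WHERE runs

Fix: Replace WHERE with HAVING after the GROUP BY

Corrected query:
SELECT location, MIN(reading) FROM sensors GROUP BY location HAVING MIN(reading) >= 22.9

Result:
location | MIN(reading)
---------+-------------
Basement | 24.2        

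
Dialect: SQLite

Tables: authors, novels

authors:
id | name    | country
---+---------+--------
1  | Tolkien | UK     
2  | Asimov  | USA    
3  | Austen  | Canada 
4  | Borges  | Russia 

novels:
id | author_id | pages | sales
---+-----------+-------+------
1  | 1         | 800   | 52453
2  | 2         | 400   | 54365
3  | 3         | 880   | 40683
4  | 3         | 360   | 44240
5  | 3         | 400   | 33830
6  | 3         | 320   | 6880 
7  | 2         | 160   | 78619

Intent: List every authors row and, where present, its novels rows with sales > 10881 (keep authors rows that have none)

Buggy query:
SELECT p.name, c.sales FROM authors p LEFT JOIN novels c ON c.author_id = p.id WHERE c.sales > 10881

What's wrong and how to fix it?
Bug: Filtering c.sales in WHERE discards the NULL rows produced by LEFT JOIN, turning it into an inner join

Fix: Put 'c.sales > 10881' in the JOIN's ON clause instead of WHERE

Corrected query:
SELECT p.name, c.sales FROM authors p LEFT JOIN novels c ON c.author_id = p.id AND c.sales > 10881

Result:
name    | sales
--------+------
Tolkien | 52453
Asimov  | 54365
Asimov  | 78619
Austen  | 33830
Austen  | 40683
Austen  | 44240
Borges  | NULL 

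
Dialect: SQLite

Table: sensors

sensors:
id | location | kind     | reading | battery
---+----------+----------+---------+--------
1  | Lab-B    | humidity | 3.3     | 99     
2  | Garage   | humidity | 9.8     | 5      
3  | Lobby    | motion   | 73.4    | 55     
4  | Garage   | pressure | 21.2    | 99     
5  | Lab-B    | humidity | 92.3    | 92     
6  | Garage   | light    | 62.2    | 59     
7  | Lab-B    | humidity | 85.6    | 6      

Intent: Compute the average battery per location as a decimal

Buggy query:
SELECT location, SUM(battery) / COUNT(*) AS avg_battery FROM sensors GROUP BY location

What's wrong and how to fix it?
Bug: Both operands are integers, so '/' performs integer division and truncates

Fix: Cast one side to REAL so the division keeps the fractional part

Corrected query:
SELECT location, SUM(battery) * 1.0 / COUNT(*) AS avg_battery FROM sensors GROUP BY location

Result:
location | avg_battery
---------+------------
Garage   | 54.333333  
Lab-B    | 65.666667  
Lobby    | 55         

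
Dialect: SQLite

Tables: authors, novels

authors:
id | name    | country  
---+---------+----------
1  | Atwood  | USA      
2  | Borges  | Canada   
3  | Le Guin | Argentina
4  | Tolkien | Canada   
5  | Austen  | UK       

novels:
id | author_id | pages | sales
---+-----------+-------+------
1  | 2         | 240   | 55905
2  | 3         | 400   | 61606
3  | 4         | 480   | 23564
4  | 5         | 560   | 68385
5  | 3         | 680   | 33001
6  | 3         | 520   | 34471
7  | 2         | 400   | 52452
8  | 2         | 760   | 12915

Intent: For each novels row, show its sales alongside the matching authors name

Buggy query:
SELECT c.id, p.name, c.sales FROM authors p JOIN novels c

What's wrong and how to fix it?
Bug: JOIN with no ON clause produces a cartesian product; every novels row pairs with every authors row

Fix: Specify the join condition linking the foreign key to the parent id

Corrected query:
SELECT c.id, p.name, c.sales FROM authors p JOIN novels c ON c.author_id = p.id

Result:
id | name    | sales
---+---------+------
1  | Borges  | 55905
2  | Le Guin | 61606
3  | Tolkien | 23564
4  | Austen  | 68385
5  | Le Guin | 33001
6  | Le Guin | 34471
7  | Borges  | 52452
8  | Borges  | 12915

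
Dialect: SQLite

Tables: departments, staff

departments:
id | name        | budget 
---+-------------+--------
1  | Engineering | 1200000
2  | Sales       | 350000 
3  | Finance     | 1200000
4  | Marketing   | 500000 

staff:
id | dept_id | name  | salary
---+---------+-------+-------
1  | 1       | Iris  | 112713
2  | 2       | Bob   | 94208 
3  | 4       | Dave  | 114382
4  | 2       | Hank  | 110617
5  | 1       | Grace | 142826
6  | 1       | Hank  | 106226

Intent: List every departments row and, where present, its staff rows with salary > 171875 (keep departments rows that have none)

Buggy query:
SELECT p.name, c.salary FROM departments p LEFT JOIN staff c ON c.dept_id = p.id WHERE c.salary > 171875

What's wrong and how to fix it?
Bug: A WHERE condition on the right-hand table after LEFT JOIN drops unmatched parents

Fix: Move the right-table condition into the ON clause so unmatched parents are kept

Corrected query:
SELECT p.name, c.salary FROM departments p LEFT JOIN staff c ON c.dept_id = p.id AND c.salary > 171875

Result:
name        | salary
------------+-------
Engineering | NULL  
Sales       | NULL  
Finance     | NULL  
Marketing   | NULL  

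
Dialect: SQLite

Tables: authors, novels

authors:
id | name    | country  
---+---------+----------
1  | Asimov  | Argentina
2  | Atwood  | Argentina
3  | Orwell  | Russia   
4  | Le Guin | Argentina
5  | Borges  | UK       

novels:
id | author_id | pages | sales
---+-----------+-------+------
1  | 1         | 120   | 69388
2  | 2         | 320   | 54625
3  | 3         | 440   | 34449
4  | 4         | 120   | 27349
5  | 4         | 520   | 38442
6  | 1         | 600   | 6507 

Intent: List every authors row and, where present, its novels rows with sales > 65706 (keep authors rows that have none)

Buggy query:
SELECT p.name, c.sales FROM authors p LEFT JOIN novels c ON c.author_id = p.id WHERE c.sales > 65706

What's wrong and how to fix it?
Bug: A WHERE condition on the right-hand table after LEFT JOIN drops unmatched parents

Fix: Move the right-table condition into the ON clause so unmatched parents are kept

Corrected query:
SELECT p.name, c.sales FROM authors p LEFT JOIN novels c ON c.author_id = p.id AND c.sales > 65706

Result:
name    | sales
--------+------
Asimov  | 69388
Atwood  | NULL 
Orwell  | NULL 
Le Guin | NULL 
Borges  | NULL 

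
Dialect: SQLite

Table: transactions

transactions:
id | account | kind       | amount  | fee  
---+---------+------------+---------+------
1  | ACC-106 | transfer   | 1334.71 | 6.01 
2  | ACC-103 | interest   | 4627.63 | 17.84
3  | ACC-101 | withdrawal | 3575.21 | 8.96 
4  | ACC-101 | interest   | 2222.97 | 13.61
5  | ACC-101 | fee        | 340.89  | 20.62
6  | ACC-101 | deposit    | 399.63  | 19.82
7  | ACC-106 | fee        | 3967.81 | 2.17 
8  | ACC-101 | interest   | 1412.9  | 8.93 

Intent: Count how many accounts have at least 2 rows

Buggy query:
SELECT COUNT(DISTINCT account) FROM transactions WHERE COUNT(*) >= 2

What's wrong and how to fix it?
Bug: COUNT(*) cannot appear in WHERE; the per-group count doesn't exist yet

Fix: Use a subquery that GROUPs and filters with HAVING, then count its rows

Corrected query:
SELECT COUNT(*) FROM (SELECT account FROM transactions GROUP BY account HAVING COUNT(*) >= 2)

Result:
COUNT(*)
--------
2       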